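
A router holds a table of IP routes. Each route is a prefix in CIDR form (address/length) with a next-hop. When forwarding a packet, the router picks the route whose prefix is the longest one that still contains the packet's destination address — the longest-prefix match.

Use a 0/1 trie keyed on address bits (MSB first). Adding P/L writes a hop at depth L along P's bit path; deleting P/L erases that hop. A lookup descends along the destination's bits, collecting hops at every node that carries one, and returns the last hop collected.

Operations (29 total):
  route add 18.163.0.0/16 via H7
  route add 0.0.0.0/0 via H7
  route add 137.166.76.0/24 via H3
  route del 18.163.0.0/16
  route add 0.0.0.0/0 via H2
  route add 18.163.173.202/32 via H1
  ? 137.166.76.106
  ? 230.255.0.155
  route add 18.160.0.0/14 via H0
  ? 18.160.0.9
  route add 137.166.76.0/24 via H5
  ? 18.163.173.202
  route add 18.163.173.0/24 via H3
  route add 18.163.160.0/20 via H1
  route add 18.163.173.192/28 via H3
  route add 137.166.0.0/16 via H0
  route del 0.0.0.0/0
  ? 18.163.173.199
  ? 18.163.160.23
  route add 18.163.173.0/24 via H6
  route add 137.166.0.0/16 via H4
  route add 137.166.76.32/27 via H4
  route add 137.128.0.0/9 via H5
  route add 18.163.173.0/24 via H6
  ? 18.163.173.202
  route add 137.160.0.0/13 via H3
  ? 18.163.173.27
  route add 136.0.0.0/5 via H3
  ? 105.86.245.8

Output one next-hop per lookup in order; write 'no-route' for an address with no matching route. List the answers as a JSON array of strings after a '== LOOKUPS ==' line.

Apply in order:
  add 18.163.0.0/16 -> H7 at depth 16
  add 0.0.0.0/0 -> H7 at depth 0
  add 137.166.76.0/24 -> H3 at depth 24
  del 18.163.0.0/16 (clear depth 16)
  add 0.0.0.0/0 -> H2 at depth 0
  add 18.163.173.202/32 -> H1 at depth 32
  lookup 137.166.76.106: bits 100010011010011001001100 walk d0:H2→d1:-→d2:-→d3:-→d4:-→d5:-→d6:-→d7:-→d8:-→d9:-→d10:-→d11:-→d12:-→d13:-→d14:-→d15:-→d16:-→d17:-→d18:-→d19:-→d20:-→d21:-→d22:-→d23:-→d24:H3 -> H3
  lookup 230.255.0.155: bits 1 walk d0:H2→d1:- -> H2
  add 18.160.0.0/14 -> H0 at depth 14
  lookup 18.160.0.9: bits 00010010101000 walk d0:H2→d1:-→d2:-→d3:-→d4:-→d5:-→d6:-→d7:-→d8:-→d9:-→d10:-→d11:-→d12:-→d13:-→d14:H0 -> H0
  add 137.166.76.0/24 -> H5 at depth 24
  lookup 18.163.173.202: bits 00010010101000111010110111001010 walk d0:H2→d1:-→d2:-→d3:-→d4:-→d5:-→d6:-→d7:-→d8:-→d9:-→d10:-→d11:-→d12:-→d13:-→d14:H0→d15:-→d16:-→d17:-→d18:-→d19:-→d20:-→d21:-→d22:-→d23:-→d24:-→d25:-→d26:-→d27:-→d28:-→d29:-→d30:-→d31:-→d32:H1 -> H1
  add 18.163.173.0/24 -> H3 at depth 24
  add 18.163.160.0/20 -> H1 at depth 20
  add 18.163.173.192/28 -> H3 at depth 28
  add 137.166.0.0/16 -> H0 at depth 16
  del 0.0.0.0/0 (clear depth 0)
  lookup 18.163.173.199: bits 0001001010100011101011011100 walk d0:-→d1:-→d2:-→d3:-→d4:-→d5:-→d6:-→d7:-→d8:-→d9:-→d10:-→d11:-→d12:-→d13:-→d14:H0→d15:-→d16:-→d17:-→d18:-→d19:-→d20:H1→d21:-→d22:-→d23:-→d24:H3→d25:-→d26:-→d27:-→d28:H3 -> H3
  lookup 18.163.160.23: bits 00010010101000111010 walk d0:-→d1:-→d2:-→d3:-→d4:-→d5:-→d6:-→d7:-→d8:-→d9:-→d10:-→d11:-→d12:-→d13:-→d14:H0→d15:-→d16:-→d17:-→d18:-→d19:-→d20:H1 -> H1
  add 18.163.173.0/24 -> H6 at depth 24
  add 137.166.0.0/16 -> H4 at depth 16
  add 137.166.76.32/27 -> H4 at depth 27
  add 137.128.0.0/9 -> H5 at depth 9
  add 18.163.173.0/24 -> H6 at depth 24
  lookup 18.163.173.202: bits 00010010101000111010110111001010 walk d0:-→d1:-→d2:-→d3:-→d4:-→d5:-→d6:-→d7:-→d8:-→d9:-→d10:-→d11:-→d12:-→d13:-→d14:H0→d15:-→d16:-→d17:-→d18:-→d19:-→d20:H1→d21:-→d22:-→d23:-→d24:H6→d25:-→d26:-→d27:-→d28:H3→d29:-→d30:-→d31:-→d32:H1 -> H1
  add 137.160.0.0/13 -> H3 at depth 13
  lookup 18.163.173.27: bits 000100101010001110101101 walk d0:-→d1:-→d2:-→d3:-→d4:-→d5:-→d6:-→d7:-→d8:-→d9:-→d10:-→d11:-→d12:-→d13:-→d14:H0→d15:-→d16:-→d17:-→d18:-→d19:-→d20:H1→d21:-→d22:-→d23:-→d24:H6 -> H6
  add 136.0.0.0/5 -> H3 at depth 5
  lookup 105.86.245.8: bits 0 walk d0:-→d1:- -> no-route

== LOOKUPS ==
["H3","H2","H0","H1","H3","H1","H1","H6","no-route"]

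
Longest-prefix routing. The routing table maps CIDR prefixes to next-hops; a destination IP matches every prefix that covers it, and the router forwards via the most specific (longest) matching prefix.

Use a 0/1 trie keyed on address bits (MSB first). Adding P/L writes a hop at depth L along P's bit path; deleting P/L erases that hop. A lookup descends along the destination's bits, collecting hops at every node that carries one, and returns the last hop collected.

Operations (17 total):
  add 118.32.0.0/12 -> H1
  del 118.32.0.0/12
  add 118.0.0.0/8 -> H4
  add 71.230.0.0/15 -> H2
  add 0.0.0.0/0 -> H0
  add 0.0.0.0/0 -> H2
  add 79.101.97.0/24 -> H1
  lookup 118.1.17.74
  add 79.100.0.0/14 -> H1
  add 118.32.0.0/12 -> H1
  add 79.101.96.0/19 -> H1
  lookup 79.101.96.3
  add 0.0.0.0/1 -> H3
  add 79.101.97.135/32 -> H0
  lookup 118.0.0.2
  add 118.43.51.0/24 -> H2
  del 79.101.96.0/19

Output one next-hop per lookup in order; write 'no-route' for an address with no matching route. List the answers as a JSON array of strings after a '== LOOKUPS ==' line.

Trace:
  add 118.32.0.0/12 -> H1 at depth 12
  del 118.32.0.0/12 (clear depth 12)
  add 118.0.0.0/8 -> H4 at depth 8
  add 71.230.0.0/15 -> H2 at depth 15
  add 0.0.0.0/0 -> H0 at depth 0
  add 0.0.0.0/0 -> H2 at depth 0
  add 79.101.97.0/24 -> H1 at depth 24
  lookup 118.1.17.74: bits 0111011000 walk d0:H2→d1:-→d2:-→d3:-→d4:-→d5:-→d6:-→d7:-→d8:H4→d9:-→d10:- -> H4
  add 79.100.0.0/14 -> H1 at depth 14
  add 118.32.0.0/12 -> H1 at depth 12
  add 79.101.96.0/19 -> H1 at depth 19
  lookup 79.101.96.3: bits 01001111011001010110000 walk d0:H2→d1:-→d2:-→d3:-→d4:-→d5:-→d6:-→d7:-→d8:-→d9:-→d10:-→d11:-→d12:-→d13:-→d14:H1→d15:-→d16:-→d17:-→d18:-→d19:H1→d20:-→d21:-→d22:-→d23:- -> H1
  add 0.0.0.0/1 -> H3 at depth 1
  add 79.101.97.135/32 -> H0 at depth 32
  lookup 118.0.0.2: bits 0111011000 walk d0:H2→d1:H3→d2:-→d3:-→d4:-→d5:-→d6:-→d7:-→d8:H4→d9:-→d10:- -> H4
  add 118.43.51.0/24 -> H2 at depth 24
  del 79.101.96.0/19 (clear depth 19)

== LOOKUPS ==
["H4","H1","H4"]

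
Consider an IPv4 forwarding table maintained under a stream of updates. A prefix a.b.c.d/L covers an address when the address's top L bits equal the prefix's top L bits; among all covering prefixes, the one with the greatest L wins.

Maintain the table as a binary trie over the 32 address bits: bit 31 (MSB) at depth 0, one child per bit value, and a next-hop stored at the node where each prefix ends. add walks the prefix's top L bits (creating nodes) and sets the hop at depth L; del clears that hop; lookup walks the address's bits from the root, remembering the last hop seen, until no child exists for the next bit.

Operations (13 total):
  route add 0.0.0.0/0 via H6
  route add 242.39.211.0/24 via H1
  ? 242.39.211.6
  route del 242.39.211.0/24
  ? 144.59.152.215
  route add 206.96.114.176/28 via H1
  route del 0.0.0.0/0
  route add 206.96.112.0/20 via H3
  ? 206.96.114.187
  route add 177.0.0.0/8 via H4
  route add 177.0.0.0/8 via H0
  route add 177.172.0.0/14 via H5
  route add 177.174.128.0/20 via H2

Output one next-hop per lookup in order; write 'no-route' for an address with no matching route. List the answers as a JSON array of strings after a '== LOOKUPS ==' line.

Process each operation:
  add 0.0.0.0/0 -> H6 at depth 0
  add 242.39.211.0/24 -> H1 at depth 24
  ? 242.39.211.6  path d0:H6→d1:-→d2:-→d3:-→d4:-→d5:-→d6:-→d7:-→d8:-→d9:-→d10:-→d11:-→d12:-→d13:-→d14:-→d15:-→d16:-→d17:-→d18:-→d19:-→d20:-→d21:-→d22:-→d23:-→d24:H1  best=H1
  del 242.39.211.0/24 (clear depth 24)
  ? 144.59.152.215  path d0:H6→d1:-  best=H6
  add 206.96.114.176/28 -> H1 at depth 28
  del 0.0.0.0/0 (clear depth 0)
  add 206.96.112.0/20 -> H3 at depth 20
  ? 206.96.114.187  path d0:-→d1:-→d2:-→d3:-→d4:-→d5:-→d6:-→d7:-→d8:-→d9:-→d10:-→d11:-→d12:-→d13:-→d14:-→d15:-→d16:-→d17:-→d18:-→d19:-→d20:H3→d21:-→d22:-→d23:-→d24:-→d25:-→d26:-→d27:-→d28:H1  best=H1
  add 177.0.0.0/8 -> H4 at depth 8
  add 177.0.0.0/8 -> H0 at depth 8
  add 177.172.0.0/14 -> H5 at depth 14
  add 177.174.128.0/20 -> H2 at depth 20

== LOOKUPS ==
["H1","H6","H1"]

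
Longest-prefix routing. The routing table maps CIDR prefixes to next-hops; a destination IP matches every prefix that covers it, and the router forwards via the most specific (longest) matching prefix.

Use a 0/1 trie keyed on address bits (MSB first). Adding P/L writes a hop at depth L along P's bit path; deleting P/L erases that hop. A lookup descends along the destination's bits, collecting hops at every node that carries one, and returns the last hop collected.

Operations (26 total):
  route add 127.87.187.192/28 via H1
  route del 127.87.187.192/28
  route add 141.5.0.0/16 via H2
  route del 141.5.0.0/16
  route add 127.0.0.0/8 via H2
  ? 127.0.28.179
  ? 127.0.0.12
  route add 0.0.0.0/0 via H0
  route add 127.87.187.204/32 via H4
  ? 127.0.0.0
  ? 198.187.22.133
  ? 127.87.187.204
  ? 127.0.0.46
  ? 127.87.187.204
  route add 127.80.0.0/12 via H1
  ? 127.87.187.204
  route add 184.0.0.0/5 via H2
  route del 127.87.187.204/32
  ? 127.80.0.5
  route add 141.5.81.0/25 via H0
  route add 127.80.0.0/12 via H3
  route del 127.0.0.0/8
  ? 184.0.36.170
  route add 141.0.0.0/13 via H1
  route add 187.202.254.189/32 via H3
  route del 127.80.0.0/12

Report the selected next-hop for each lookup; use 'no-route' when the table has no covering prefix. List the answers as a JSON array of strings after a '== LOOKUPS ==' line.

Process each operation:
  + 127.87.187.192/28 (H1) depth=28
  - 127.87.187.192/28 clear@28
  + 141.5.0.0/16 (H2) depth=16
  - 141.5.0.0/16 clear@16
  + 127.0.0.0/8 (H2) depth=8
  lookup 127.0.28.179: bits 011111110 walk d0:-→d1:-→d2:-→d3:-→d4:-→d5:-→d6:-→d7:-→d8:H2→d9:- -> H2
  lookup 127.0.0.12: bits 011111110 walk d0:-→d1:-→d2:-→d3:-→d4:-→d5:-→d6:-→d7:-→d8:H2→d9:- -> H2
  + 0.0.0.0/0 (H0) depth=0
  + 127.87.187.204/32 (H4) depth=32
  lookup 127.0.0.0: bits 011111110 walk d0:H0→d1:-→d2:-→d3:-→d4:-→d5:-→d6:-→d7:-→d8:H2→d9:- -> H2
  lookup 198.187.22.133: bits 1 walk d0:H0→d1:- -> H0
  lookup 127.87.187.204: bits 01111111010101111011101111001100 walk d0:H0→d1:-→d2:-→d3:-→d4:-→d5:-→d6:-→d7:-→d8:H2→d9:-→d10:-→d11:-→d12:-→d13:-→d14:-→d15:-→d16:-→d17:-→d18:-→d19:-→d20:-→d21:-→d22:-→d23:-→d24:-→d25:-→d26:-→d27:-→d28:-→d29:-→d30:-→d31:-→d32:H4 -> H4
  lookup 127.0.0.46: bits 011111110 walk d0:H0→d1:-→d2:-→d3:-→d4:-→d5:-→d6:-→d7:-→d8:H2→d9:- -> H2
  lookup 127.87.187.204: bits 01111111010101111011101111001100 walk d0:H0→d1:-→d2:-→d3:-→d4:-→d5:-→d6:-→d7:-→d8:H2→d9:-→d10:-→d11:-→d12:-→d13:-→d14:-→d15:-→d16:-→d17:-→d18:-→d19:-→d20:-→d21:-→d22:-→d23:-→d24:-→d25:-→d26:-→d27:-→d28:-→d29:-→d30:-→d31:-→d32:H4 -> H4
  + 127.80.0.0/12 (H1) depth=12
  lookup 127.87.187.204: bits 01111111010101111011101111001100 walk d0:H0→d1:-→d2:-→d3:-→d4:-→d5:-→d6:-→d7:-→d8:H2→d9:-→d10:-→d11:-→d12:H1→d13:-→d14:-→d15:-→d16:-→d17:-→d18:-→d19:-→d20:-→d21:-→d22:-→d23:-→d24:-→d25:-→d26:-→d27:-→d28:-→d29:-→d30:-→d31:-→d32:H4 -> H4
  + 184.0.0.0/5 (H2) depth=5
  - 127.87.187.204/32 clear@32
  lookup 127.80.0.5: bits 0111111101010 walk d0:H0→d1:-→d2:-→d3:-→d4:-→d5:-→d6:-→d7:-→d8:H2→d9:-→d10:-→d11:-→d12:H1→d13:- -> H1
  + 141.5.81.0/25 (H0) depth=25
  + 127.80.0.0/12 (H3) depth=12
  - 127.0.0.0/8 clear@8
  lookup 184.0.36.170: bits 10111 walk d0:H0→d1:-→d2:-→d3:-→d4:-→d5:H2 -> H2
  + 141.0.0.0/13 (H1) depth=13
  + 187.202.254.189/32 (H3) depth=32
  - 127.80.0.0/12 clear@12

== LOOKUPS ==
["H2","H2","H2","H0","H4","H2","H4","H4","H1","H2"]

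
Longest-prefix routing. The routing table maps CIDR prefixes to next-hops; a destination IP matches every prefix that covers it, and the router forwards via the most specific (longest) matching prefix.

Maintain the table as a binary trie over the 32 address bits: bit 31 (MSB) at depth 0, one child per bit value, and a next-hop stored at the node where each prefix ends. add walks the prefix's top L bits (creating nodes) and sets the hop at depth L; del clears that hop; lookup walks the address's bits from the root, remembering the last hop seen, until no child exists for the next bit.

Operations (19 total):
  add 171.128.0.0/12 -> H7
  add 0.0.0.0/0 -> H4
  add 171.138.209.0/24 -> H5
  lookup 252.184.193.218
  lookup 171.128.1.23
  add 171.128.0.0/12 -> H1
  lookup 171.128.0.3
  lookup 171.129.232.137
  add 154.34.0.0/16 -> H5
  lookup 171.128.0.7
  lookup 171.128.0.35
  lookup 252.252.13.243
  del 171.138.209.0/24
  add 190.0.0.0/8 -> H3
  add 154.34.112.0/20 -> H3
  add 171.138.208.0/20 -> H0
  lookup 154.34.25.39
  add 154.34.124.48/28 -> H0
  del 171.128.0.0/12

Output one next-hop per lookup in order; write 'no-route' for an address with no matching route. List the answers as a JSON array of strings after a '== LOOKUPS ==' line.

Process each operation:
  + 171.128.0.0/12 (H7) depth=12
  + 0.0.0.0/0 (H4) depth=0
  + 171.138.209.0/24 (H5) depth=24
  Q 252.184.193.218: descend 1 ; hops seen [H4] ; pick H4
  Q 171.128.1.23: descend 101010111000 ; hops seen [H4,H7] ; pick H7
  + 171.128.0.0/12 (H1) depth=12
  Q 171.128.0.3: descend 101010111000 ; hops seen [H4,H1] ; pick H1
  Q 171.129.232.137: descend 101010111000 ; hops seen [H4,H1] ; pick H1
  + 154.34.0.0/16 (H5) depth=16
  Q 171.128.0.7: descend 101010111000 ; hops seen [H4,H1] ; pick H1
  Q 171.128.0.35: descend 101010111000 ; hops seen [H4,H1] ; pick H1
  Q 252.252.13.243: descend 1 ; hops seen [H4] ; pick H4
  - 171.138.209.0/24 clear@24
  + 190.0.0.0/8 (H3) depth=8
  + 154.34.112.0/20 (H3) depth=20
  + 171.138.208.0/20 (H0) depth=20
  Q 154.34.25.39: descend 10011010001000100 ; hops seen [H4,H5] ; pick H5
  + 154.34.124.48/28 (H0) depth=28
  - 171.128.0.0/12 clear@12

== LOOKUPS ==
["H4","H7","H1","H1","H1","H1","H4","H5"]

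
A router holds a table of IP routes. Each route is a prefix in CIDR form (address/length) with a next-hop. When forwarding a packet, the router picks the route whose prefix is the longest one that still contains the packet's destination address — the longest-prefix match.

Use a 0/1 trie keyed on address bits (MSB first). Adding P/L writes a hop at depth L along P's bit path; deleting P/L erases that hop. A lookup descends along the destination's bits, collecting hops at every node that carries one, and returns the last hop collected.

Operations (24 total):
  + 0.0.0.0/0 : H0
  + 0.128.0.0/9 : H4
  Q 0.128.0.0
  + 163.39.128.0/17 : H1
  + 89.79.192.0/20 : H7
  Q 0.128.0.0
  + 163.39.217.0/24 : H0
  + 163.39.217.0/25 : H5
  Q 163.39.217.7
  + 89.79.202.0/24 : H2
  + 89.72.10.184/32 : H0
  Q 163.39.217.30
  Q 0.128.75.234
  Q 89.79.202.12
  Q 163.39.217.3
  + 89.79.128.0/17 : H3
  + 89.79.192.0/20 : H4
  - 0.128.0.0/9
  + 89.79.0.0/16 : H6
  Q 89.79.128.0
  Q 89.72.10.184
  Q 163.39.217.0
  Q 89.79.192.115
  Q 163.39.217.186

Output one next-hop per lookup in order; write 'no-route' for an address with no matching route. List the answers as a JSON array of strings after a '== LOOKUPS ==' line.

Trace:
  add 0.0.0.0/0 -> H0 at depth 0
  add 0.128.0.0/9 -> H4 at depth 9
  ? 0.128.0.0  path d0:H0→d1:-→d2:-→d3:-→d4:-→d5:-→d6:-→d7:-→d8:-→d9:H4  best=H4
  add 163.39.128.0/17 -> H1 at depth 17
  add 89.79.192.0/20 -> H7 at depth 20
  ? 0.128.0.0  path d0:H0→d1:-→d2:-→d3:-→d4:-→d5:-→d6:-→d7:-→d8:-→d9:H4  best=H4
  add 163.39.217.0/24 -> H0 at depth 24
  add 163.39.217.0/25 -> H5 at depth 25
  ? 163.39.217.7  path d0:H0→d1:-→d2:-→d3:-→d4:-→d5:-→d6:-→d7:-→d8:-→d9:-→d10:-→d11:-→d12:-→d13:-→d14:-→d15:-→d16:-→d17:H1→d18:-→d19:-→d20:-→d21:-→d22:-→d23:-→d24:H0→d25:H5  best=H5
  add 89.79.202.0/24 -> H2 at depth 24
  add 89.72.10.184/32 -> H0 at depth 32
  ? 163.39.217.30  path d0:H0→d1:-→d2:-→d3:-→d4:-→d5:-→d6:-→d7:-→d8:-→d9:-→d10:-→d11:-→d12:-→d13:-→d14:-→d15:-→d16:-→d17:H1→d18:-→d19:-→d20:-→d21:-→d22:-→d23:-→d24:H0→d25:H5  best=H5
  ? 0.128.75.234  path d0:H0→d1:-→d2:-→d3:-→d4:-→d5:-→d6:-→d7:-→d8:-→d9:H4  best=H4
  ? 89.79.202.12  path d0:H0→d1:-→d2:-→d3:-→d4:-→d5:-→d6:-→d7:-→d8:-→d9:-→d10:-→d11:-→d12:-→d13:-→d14:-→d15:-→d16:-→d17:-→d18:-→d19:-→d20:H7→d21:-→d22:-→d23:-→d24:H2  best=H2
  ? 163.39.217.3  path d0:H0→d1:-→d2:-→d3:-→d4:-→d5:-→d6:-→d7:-→d8:-→d9:-→d10:-→d11:-→d12:-→d13:-→d14:-→d15:-→d16:-→d17:H1→d18:-→d19:-→d20:-→d21:-→d22:-→d23:-→d24:H0→d25:H5  best=H5
  add 89.79.128.0/17 -> H3 at depth 17
  add 89.79.192.0/20 -> H4 at depth 20
  - 0.128.0.0/9 clear@9
  add 89.79.0.0/16 -> H6 at depth 16
  ? 89.79.128.0  path d0:H0→d1:-→d2:-→d3:-→d4:-→d5:-→d6:-→d7:-→d8:-→d9:-→d10:-→d11:-→d12:-→d13:-→d14:-→d15:-→d16:H6→d17:H3  best=H3
  ? 89.72.10.184  path d0:H0→d1:-→d2:-→d3:-→d4:-→d5:-→d6:-→d7:-→d8:-→d9:-→d10:-→d11:-→d12:-→d13:-→d14:-→d15:-→d16:-→d17:-→d18:-→d19:-→d20:-→d21:-→d22:-→d23:-→d24:-→d25:-→d26:-→d27:-→d28:-→d29:-→d30:-→d31:-→d32:H0  best=H0
  ? 163.39.217.0  path d0:H0→d1:-→d2:-→d3:-→d4:-→d5:-→d6:-→d7:-→d8:-→d9:-→d10:-→d11:-→d12:-→d13:-→d14:-→d15:-→d16:-→d17:H1→d18:-→d19:-→d20:-→d21:-→d22:-→d23:-→d24:H0→d25:H5  best=H5
  ? 89.79.192.115  path d0:H0→d1:-→d2:-→d3:-→d4:-→d5:-→d6:-→d7:-→d8:-→d9:-→d10:-→d11:-→d12:-→d13:-→d14:-→d15:-→d16:H6→d17:H3→d18:-→d19:-→d20:H4  best=H4
  ? 163.39.217.186  path d0:H0→d1:-→d2:-→d3:-→d4:-→d5:-→d6:-→d7:-→d8:-→d9:-→d10:-→d11:-→d12:-→d13:-→d14:-→d15:-→d16:-→d17:H1→d18:-→d19:-→d20:-→d21:-→d22:-→d23:-→d24:H0  best=H0

== LOOKUPS ==
["H4","H4","H5","H5","H4","H2","H5","H3","H0","H5","H4","H0"]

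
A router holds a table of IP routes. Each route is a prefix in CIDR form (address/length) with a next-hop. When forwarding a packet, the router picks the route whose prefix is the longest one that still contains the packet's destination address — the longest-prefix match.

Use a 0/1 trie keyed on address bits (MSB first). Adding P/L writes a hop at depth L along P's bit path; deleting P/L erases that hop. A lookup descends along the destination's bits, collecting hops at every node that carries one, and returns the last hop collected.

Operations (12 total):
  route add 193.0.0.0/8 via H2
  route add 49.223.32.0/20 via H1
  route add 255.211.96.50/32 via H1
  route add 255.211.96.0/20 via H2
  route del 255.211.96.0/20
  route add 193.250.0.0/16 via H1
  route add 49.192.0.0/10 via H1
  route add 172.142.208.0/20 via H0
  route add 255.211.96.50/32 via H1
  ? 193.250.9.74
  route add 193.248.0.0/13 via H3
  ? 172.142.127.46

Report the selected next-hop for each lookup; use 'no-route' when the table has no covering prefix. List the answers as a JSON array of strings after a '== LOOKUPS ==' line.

Process each operation:
  + 193.0.0.0/8 (H2) depth=8
  + 49.223.32.0/20 (H1) depth=20
  + 255.211.96.50/32 (H1) depth=32
  + 255.211.96.0/20 (H2) depth=20
  - 255.211.96.0/20 clear@20
  + 193.250.0.0/16 (H1) depth=16
  + 49.192.0.0/10 (H1) depth=10
  + 172.142.208.0/20 (H0) depth=20
  + 255.211.96.50/32 (H1) depth=32
  ? 193.250.9.74  path d0:-→d1:-→d2:-→d3:-→d4:-→d5:-→d6:-→d7:-→d8:H2→d9:-→d10:-→d11:-→d12:-→d13:-→d14:-→d15:-→d16:H1  best=H1
  + 193.248.0.0/13 (H3) depth=13
  ? 172.142.127.46  path d0:-→d1:-→d2:-→d3:-→d4:-→d5:-→d6:-→d7:-→d8:-→d9:-→d10:-→d11:-→d12:-→d13:-→d14:-→d15:-→d16:-  best=no-route

== LOOKUPS ==
["H1","no-route"]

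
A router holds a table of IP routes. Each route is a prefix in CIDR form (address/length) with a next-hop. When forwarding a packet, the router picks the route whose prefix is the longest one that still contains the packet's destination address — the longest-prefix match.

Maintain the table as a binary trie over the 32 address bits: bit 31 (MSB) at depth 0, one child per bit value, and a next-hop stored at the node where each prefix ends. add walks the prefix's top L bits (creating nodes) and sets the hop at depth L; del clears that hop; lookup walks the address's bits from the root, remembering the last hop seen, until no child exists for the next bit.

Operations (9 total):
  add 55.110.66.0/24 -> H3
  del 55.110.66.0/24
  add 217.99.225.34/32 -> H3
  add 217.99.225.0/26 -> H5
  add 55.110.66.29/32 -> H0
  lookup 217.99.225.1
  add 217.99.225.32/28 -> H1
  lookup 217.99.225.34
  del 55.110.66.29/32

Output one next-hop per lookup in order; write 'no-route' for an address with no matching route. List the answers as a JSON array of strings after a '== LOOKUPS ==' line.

Process each operation:
  add 55.110.66.0/24 -> H3 at depth 24
  del 55.110.66.0/24 (clear depth 24)
  add 217.99.225.34/32 -> H3 at depth 32
  add 217.99.225.0/26 -> H5 at depth 26
  add 55.110.66.29/32 -> H0 at depth 32
  lookup 217.99.225.1: bits 11011001011000111110000100 walk d0:-→d1:-→d2:-→d3:-→d4:-→d5:-→d6:-→d7:-→d8:-→d9:-→d10:-→d11:-→d12:-→d13:-→d14:-→d15:-→d16:-→d17:-→d18:-→d19:-→d20:-→d21:-→d22:-→d23:-→d24:-→d25:-→d26:H5 -> H5
  add 217.99.225.32/28 -> H1 at depth 28
  lookup 217.99.225.34: bits 11011001011000111110000100100010 walk d0:-→d1:-→d2:-→d3:-→d4:-→d5:-→d6:-→d7:-→d8:-→d9:-→d10:-→d11:-→d12:-→d13:-→d14:-→d15:-→d16:-→d17:-→d18:-→d19:-→d20:-→d21:-→d22:-→d23:-→d24:-→d25:-→d26:H5→d27:-→d28:H1→d29:-→d30:-→d31:-→d32:H3 -> H3
  del 55.110.66.29/32 (clear depth 32)

== LOOKUPS ==
["H5","H3"]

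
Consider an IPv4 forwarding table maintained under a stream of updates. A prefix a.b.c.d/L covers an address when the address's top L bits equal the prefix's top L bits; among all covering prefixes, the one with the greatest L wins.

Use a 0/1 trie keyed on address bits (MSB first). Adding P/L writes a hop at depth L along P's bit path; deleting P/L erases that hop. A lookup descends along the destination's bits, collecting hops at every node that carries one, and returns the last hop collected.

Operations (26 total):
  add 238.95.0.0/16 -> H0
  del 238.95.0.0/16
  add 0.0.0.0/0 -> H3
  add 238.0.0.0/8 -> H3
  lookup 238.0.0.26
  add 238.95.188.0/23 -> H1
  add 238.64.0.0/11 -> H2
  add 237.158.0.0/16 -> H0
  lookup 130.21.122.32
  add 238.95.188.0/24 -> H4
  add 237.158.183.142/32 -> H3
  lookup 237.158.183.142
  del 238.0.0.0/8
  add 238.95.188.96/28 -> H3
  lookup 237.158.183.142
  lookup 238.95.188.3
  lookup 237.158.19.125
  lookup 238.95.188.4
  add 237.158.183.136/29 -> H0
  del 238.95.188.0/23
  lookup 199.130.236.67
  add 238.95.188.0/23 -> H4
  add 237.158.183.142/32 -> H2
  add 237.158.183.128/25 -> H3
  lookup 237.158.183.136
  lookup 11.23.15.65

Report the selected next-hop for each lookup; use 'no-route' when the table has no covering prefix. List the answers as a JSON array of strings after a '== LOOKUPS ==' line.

Apply in order:
  add 238.95.0.0/16 -> H0 at depth 16
  del 238.95.0.0/16 (clear depth 16)
  add 0.0.0.0/0 -> H3 at depth 0
  add 238.0.0.0/8 -> H3 at depth 8
  lookup 238.0.0.26: bits 111011100 walk d0:H3→d1:-→d2:-→d3:-→d4:-→d5:-→d6:-→d7:-→d8:H3→d9:- -> H3
  add 238.95.188.0/23 -> H1 at depth 23
  add 238.64.0.0/11 -> H2 at depth 11
  add 237.158.0.0/16 -> H0 at depth 16
  lookup 130.21.122.32: bits 1 walk d0:H3→d1:- -> H3
  add 238.95.188.0/24 -> H4 at depth 24
  add 237.158.183.142/32 -> H3 at depth 32
  lookup 237.158.183.142: bits 11101101100111101011011110001110 walk d0:H3→d1:-→d2:-→d3:-→d4:-→d5:-→d6:-→d7:-→d8:-→d9:-→d10:-→d11:-→d12:-→d13:-→d14:-→d15:-→d16:H0→d17:-→d18:-→d19:-→d20:-→d21:-→d22:-→d23:-→d24:-→d25:-→d26:-→d27:-→d28:-→d29:-→d30:-→d31:-→d32:H3 -> H3
  del 238.0.0.0/8 (clear depth 8)
  add 238.95.188.96/28 -> H3 at depth 28
  lookup 237.158.183.142: bits 11101101100111101011011110001110 walk d0:H3→d1:-→d2:-→d3:-→d4:-→d5:-→d6:-→d7:-→d8:-→d9:-→d10:-→d11:-→d12:-→d13:-→d14:-→d15:-→d16:H0→d17:-→d18:-→d19:-→d20:-→d21:-→d22:-→d23:-→d24:-→d25:-→d26:-→d27:-→d28:-→d29:-→d30:-→d31:-→d32:H3 -> H3
  lookup 238.95.188.3: bits 1110111001011111101111000 walk d0:H3→d1:-→d2:-→d3:-→d4:-→d5:-→d6:-→d7:-→d8:-→d9:-→d10:-→d11:H2→d12:-→d13:-→d14:-→d15:-→d16:-→d17:-→d18:-→d19:-→d20:-→d21:-→d22:-→d23:H1→d24:H4→d25:- -> H4
  lookup 237.158.19.125: bits 1110110110011110 walk d0:H3→d1:-→d2:-→d3:-→d4:-→d5:-→d6:-→d7:-→d8:-→d9:-→d10:-→d11:-→d12:-→d13:-→d14:-→d15:-→d16:H0 -> H0
  lookup 238.95.188.4: bits 1110111001011111101111000 walk d0:H3→d1:-→d2:-→d3:-→d4:-→d5:-→d6:-→d7:-→d8:-→d9:-→d10:-→d11:H2→d12:-→d13:-→d14:-→d15:-→d16:-→d17:-→d18:-→d19:-→d20:-→d21:-→d22:-→d23:H1→d24:H4→d25:- -> H4
  add 237.158.183.136/29 -> H0 at depth 29
  del 238.95.188.0/23 (clear depth 23)
  lookup 199.130.236.67: bits 11 walk d0:H3→d1:-→d2:- -> H3
  add 238.95.188.0/23 -> H4 at depth 23
  add 237.158.183.142/32 -> H2 at depth 32
  add 237.158.183.128/25 -> H3 at depth 25
  lookup 237.158.183.136: bits 11101101100111101011011110001 walk d0:H3→d1:-→d2:-→d3:-→d4:-→d5:-→d6:-→d7:-→d8:-→d9:-→d10:-→d11:-→d12:-→d13:-→d14:-→d15:-→d16:H0→d17:-→d18:-→d19:-→d20:-→d21:-→d22:-→d23:-→d24:-→d25:H3→d26:-→d27:-→d28:-→d29:H0 -> H0
  lookup 11.23.15.65: bits ε walk d0:H3 -> H3

== LOOKUPS ==
["H3","H3","H3","H3","H4","H0","H4","H3","H0","H3"]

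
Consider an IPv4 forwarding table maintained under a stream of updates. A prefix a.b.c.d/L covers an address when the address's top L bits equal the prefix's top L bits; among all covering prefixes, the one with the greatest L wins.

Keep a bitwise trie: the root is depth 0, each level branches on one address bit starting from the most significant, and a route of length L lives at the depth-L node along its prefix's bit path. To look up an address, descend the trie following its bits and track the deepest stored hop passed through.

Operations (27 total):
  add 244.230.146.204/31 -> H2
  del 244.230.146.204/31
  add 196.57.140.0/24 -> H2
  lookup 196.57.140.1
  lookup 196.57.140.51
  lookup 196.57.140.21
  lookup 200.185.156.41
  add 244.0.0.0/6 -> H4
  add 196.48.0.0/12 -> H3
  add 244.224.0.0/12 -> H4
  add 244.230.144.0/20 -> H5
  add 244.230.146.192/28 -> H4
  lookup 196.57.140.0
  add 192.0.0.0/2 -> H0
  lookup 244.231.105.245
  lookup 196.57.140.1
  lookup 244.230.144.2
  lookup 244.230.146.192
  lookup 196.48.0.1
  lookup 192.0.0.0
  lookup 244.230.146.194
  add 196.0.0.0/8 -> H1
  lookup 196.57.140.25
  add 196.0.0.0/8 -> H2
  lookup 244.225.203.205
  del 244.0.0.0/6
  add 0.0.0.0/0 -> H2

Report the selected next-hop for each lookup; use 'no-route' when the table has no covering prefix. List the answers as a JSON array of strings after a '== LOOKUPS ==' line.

Process each operation:
  add 244.230.146.204/31 -> H2 at depth 31
  - 244.230.146.204/31 clear@31
  add 196.57.140.0/24 -> H2 at depth 24
  ? 196.57.140.1  path d0:-→d1:-→d2:-→d3:-→d4:-→d5:-→d6:-→d7:-→d8:-→d9:-→d10:-→d11:-→d12:-→d13:-→d14:-→d15:-→d16:-→d17:-→d18:-→d19:-→d20:-→d21:-→d22:-→d23:-→d24:H2  best=H2
  ? 196.57.140.51  path d0:-→d1:-→d2:-→d3:-→d4:-→d5:-→d6:-→d7:-→d8:-→d9:-→d10:-→d11:-→d12:-→d13:-→d14:-→d15:-→d16:-→d17:-→d18:-→d19:-→d20:-→d21:-→d22:-→d23:-→d24:H2  best=H2
  ? 196.57.140.21  path d0:-→d1:-→d2:-→d3:-→d4:-→d5:-→d6:-→d7:-→d8:-→d9:-→d10:-→d11:-→d12:-→d13:-→d14:-→d15:-→d16:-→d17:-→d18:-→d19:-→d20:-→d21:-→d22:-→d23:-→d24:H2  best=H2
  ? 200.185.156.41  path d0:-→d1:-→d2:-→d3:-→d4:-  best=no-route
  add 244.0.0.0/6 -> H4 at depth 6
  add 196.48.0.0/12 -> H3 at depth 12
  add 244.224.0.0/12 -> H4 at depth 12
  add 244.230.144.0/20 -> H5 at depth 20
  add 244.230.146.192/28 -> H4 at depth 28
  ? 196.57.140.0  path d0:-→d1:-→d2:-→d3:-→d4:-→d5:-→d6:-→d7:-→d8:-→d9:-→d10:-→d11:-→d12:H3→d13:-→d14:-→d15:-→d16:-→d17:-→d18:-→d19:-→d20:-→d21:-→d22:-→d23:-→d24:H2  best=H2
  add 192.0.0.0/2 -> H0 at depth 2
  ? 244.231.105.245  path d0:-→d1:-→d2:H0→d3:-→d4:-→d5:-→d6:H4→d7:-→d8:-→d9:-→d10:-→d11:-→d12:H4→d13:-→d14:-→d15:-  best=H4
  ? 196.57.140.1  path d0:-→d1:-→d2:H0→d3:-→d4:-→d5:-→d6:-→d7:-→d8:-→d9:-→d10:-→d11:-→d12:H3→d13:-→d14:-→d15:-→d16:-→d17:-→d18:-→d19:-→d20:-→d21:-→d22:-→d23:-→d24:H2  best=H2
  ? 244.230.144.2  path d0:-→d1:-→d2:H0→d3:-→d4:-→d5:-→d6:H4→d7:-→d8:-→d9:-→d10:-→d11:-→d12:H4→d13:-→d14:-→d15:-→d16:-→d17:-→d18:-→d19:-→d20:H5→d21:-→d22:-  best=H5
  ? 244.230.146.192  path d0:-→d1:-→d2:H0→d3:-→d4:-→d5:-→d6:H4→d7:-→d8:-→d9:-→d10:-→d11:-→d12:H4→d13:-→d14:-→d15:-→d16:-→d17:-→d18:-→d19:-→d20:H5→d21:-→d22:-→d23:-→d24:-→d25:-→d26:-→d27:-→d28:H4  best=H4
  ? 196.48.0.1  path d0:-→d1:-→d2:H0→d3:-→d4:-→d5:-→d6:-→d7:-→d8:-→d9:-→d10:-→d11:-→d12:H3  best=H3
  ? 192.0.0.0  path d0:-→d1:-→d2:H0→d3:-→d4:-→d5:-  best=H0
  ? 244.230.146.194  path d0:-→d1:-→d2:H0→d3:-→d4:-→d5:-→d6:H4→d7:-→d8:-→d9:-→d10:-→d11:-→d12:H4→d13:-→d14:-→d15:-→d16:-→d17:-→d18:-→d19:-→d20:H5→d21:-→d22:-→d23:-→d24:-→d25:-→d26:-→d27:-→d28:H4  best=H4
  add 196.0.0.0/8 -> H1 at depth 8
  ? 196.57.140.25  path d0:-→d1:-→d2:H0→d3:-→d4:-→d5:-→d6:-→d7:-→d8:H1→d9:-→d10:-→d11:-→d12:H3→d13:-→d14:-→d15:-→d16:-→d17:-→d18:-→d19:-→d20:-→d21:-→d22:-→d23:-→d24:H2  best=H2
  add 196.0.0.0/8 -> H2 at depth 8
  ? 244.225.203.205  path d0:-→d1:-→d2:H0→d3:-→d4:-→d5:-→d6:H4→d7:-→d8:-→d9:-→d10:-→d11:-→d12:H4→d13:-  best=H4
  - 244.0.0.0/6 clear@6
  add 0.0.0.0/0 -> H2 at depth 0

== LOOKUPS ==
["H2","H2","H2","no-route","H2","H4","H2","H5","H4","H3","H0","H4","H2","H4"]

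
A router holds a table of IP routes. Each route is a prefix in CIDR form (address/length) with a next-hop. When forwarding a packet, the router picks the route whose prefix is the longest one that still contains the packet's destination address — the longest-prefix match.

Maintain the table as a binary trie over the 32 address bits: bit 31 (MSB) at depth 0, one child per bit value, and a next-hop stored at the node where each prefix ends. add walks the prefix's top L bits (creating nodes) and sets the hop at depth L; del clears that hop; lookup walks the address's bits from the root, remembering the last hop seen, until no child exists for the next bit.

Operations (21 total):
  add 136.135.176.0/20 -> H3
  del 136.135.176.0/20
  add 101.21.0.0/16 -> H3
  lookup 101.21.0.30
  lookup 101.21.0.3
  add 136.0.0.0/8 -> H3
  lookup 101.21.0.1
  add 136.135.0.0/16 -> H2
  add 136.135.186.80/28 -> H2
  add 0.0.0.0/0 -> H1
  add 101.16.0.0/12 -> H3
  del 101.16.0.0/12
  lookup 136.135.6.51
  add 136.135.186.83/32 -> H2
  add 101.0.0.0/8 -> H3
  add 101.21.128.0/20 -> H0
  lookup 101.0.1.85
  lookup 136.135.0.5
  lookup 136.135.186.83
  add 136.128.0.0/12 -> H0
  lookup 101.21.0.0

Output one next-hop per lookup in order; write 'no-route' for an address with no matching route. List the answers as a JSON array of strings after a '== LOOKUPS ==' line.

Apply in order:
  + 136.135.176.0/20 (H3) depth=20
  - 136.135.176.0/20 clear@20
  + 101.21.0.0/16 (H3) depth=16
  Q 101.21.0.30: descend 0110010100010101 ; hops seen [H3] ; pick H3
  Q 101.21.0.3: descend 0110010100010101 ; hops seen [H3] ; pick H3
  + 136.0.0.0/8 (H3) depth=8
  Q 101.21.0.1: descend 0110010100010101 ; hops seen [H3] ; pick H3
  + 136.135.0.0/16 (H2) depth=16
  + 136.135.186.80/28 (H2) depth=28
  + 0.0.0.0/0 (H1) depth=0
  + 101.16.0.0/12 (H3) depth=12
  - 101.16.0.0/12 clear@12
  Q 136.135.6.51: descend 1000100010000111 ; hops seen [H1,H3,H2] ; pick H2
  + 136.135.186.83/32 (H2) depth=32
  + 101.0.0.0/8 (H3) depth=8
  + 101.21.128.0/20 (H0) depth=20
  Q 101.0.1.85: descend 01100101000 ; hops seen [H1,H3] ; pick H3
  Q 136.135.0.5: descend 1000100010000111 ; hops seen [H1,H3,H2] ; pick H2
  Q 136.135.186.83: descend 10001000100001111011101001010011 ; hops seen [H1,H3,H2,H2,H2] ; pick H2
  + 136.128.0.0/12 (H0) depth=12
  Q 101.21.0.0: descend 0110010100010101 ; hops seen [H1,H3,H3] ; pick H3

== LOOKUPS ==
["H3","H3","H3","H2","H3","H2","H2","H3"]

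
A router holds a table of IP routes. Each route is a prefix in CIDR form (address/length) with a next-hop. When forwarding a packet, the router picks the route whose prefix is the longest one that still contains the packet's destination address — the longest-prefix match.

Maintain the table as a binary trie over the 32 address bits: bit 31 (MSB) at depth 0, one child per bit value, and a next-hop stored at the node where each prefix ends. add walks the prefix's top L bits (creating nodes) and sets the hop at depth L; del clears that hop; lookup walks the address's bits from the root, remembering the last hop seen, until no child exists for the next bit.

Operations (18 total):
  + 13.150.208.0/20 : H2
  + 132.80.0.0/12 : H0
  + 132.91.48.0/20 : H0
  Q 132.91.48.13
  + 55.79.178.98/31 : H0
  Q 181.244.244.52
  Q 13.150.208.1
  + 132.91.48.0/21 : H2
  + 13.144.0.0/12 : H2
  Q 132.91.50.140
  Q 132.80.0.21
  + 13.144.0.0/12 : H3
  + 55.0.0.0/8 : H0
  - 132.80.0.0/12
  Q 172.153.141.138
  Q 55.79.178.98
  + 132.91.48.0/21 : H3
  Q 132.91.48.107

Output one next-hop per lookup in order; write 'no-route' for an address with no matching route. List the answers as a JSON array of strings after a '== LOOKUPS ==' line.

Apply in order:
  add 13.150.208.0/20 -> H2 at depth 20
  add 132.80.0.0/12 -> H0 at depth 12
  add 132.91.48.0/20 -> H0 at depth 20
  Q 132.91.48.13: descend 10000100010110110011 ; hops seen [H0,H0] ; pick H0
  add 55.79.178.98/31 -> H0 at depth 31
  Q 181.244.244.52: descend 10 ; hops seen [∅] ; pick no-route
  Q 13.150.208.1: descend 00001101100101101101 ; hops seen [H2] ; pick H2
  add 132.91.48.0/21 -> H2 at depth 21
  add 13.144.0.0/12 -> H2 at depth 12
  Q 132.91.50.140: descend 100001000101101100110 ; hops seen [H0,H0,H2] ; pick H2
  Q 132.80.0.21: descend 100001000101 ; hops seen [H0] ; pick H0
  add 13.144.0.0/12 -> H3 at depth 12
  add 55.0.0.0/8 -> H0 at depth 8
  - 132.80.0.0/12 clear@12
  Q 172.153.141.138: descend 10 ; hops seen [∅] ; pick no-route
  Q 55.79.178.98: descend 0011011101001111101100100110001 ; hops seen [H0,H0] ; pick H0
  add 132.91.48.0/21 -> H3 at depth 21
  Q 132.91.48.107: descend 100001000101101100110 ; hops seen [H0,H3] ; pick H3

== LOOKUPS ==
["H0","no-route","H2","H2","H0","no-route","H0","H3"]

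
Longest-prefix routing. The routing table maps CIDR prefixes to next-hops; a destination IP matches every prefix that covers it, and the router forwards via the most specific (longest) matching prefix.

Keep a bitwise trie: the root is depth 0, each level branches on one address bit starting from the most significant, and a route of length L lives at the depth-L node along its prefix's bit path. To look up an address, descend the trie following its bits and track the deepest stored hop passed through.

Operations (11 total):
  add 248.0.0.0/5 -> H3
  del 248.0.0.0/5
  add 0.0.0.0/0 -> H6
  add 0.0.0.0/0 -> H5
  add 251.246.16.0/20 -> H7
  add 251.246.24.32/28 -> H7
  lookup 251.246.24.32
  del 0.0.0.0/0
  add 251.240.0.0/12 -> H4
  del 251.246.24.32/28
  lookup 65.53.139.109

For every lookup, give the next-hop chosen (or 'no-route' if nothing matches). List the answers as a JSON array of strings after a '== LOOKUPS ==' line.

Apply in order:
  add 248.0.0.0/5 -> H3 at depth 5
  del 248.0.0.0/5 (clear depth 5)
  add 0.0.0.0/0 -> H6 at depth 0
  add 0.0.0.0/0 -> H5 at depth 0
  add 251.246.16.0/20 -> H7 at depth 20
  add 251.246.24.32/28 -> H7 at depth 28
  lookup 251.246.24.32: bits 1111101111110110000110000010 walk d0:H5→d1:-→d2:-→d3:-→d4:-→d5:-→d6:-→d7:-→d8:-→d9:-→d10:-→d11:-→d12:-→d13:-→d14:-→d15:-→d16:-→d17:-→d18:-→d19:-→d20:H7→d21:-→d22:-→d23:-→d24:-→d25:-→d26:-→d27:-→d28:H7 -> H7
  del 0.0.0.0/0 (clear depth 0)
  add 251.240.0.0/12 -> H4 at depth 12
  del 251.246.24.32/28 (clear depth 28)
  lookup 65.53.139.109: bits ε walk d0:- -> no-route

== LOOKUPS ==
["H7","no-route"]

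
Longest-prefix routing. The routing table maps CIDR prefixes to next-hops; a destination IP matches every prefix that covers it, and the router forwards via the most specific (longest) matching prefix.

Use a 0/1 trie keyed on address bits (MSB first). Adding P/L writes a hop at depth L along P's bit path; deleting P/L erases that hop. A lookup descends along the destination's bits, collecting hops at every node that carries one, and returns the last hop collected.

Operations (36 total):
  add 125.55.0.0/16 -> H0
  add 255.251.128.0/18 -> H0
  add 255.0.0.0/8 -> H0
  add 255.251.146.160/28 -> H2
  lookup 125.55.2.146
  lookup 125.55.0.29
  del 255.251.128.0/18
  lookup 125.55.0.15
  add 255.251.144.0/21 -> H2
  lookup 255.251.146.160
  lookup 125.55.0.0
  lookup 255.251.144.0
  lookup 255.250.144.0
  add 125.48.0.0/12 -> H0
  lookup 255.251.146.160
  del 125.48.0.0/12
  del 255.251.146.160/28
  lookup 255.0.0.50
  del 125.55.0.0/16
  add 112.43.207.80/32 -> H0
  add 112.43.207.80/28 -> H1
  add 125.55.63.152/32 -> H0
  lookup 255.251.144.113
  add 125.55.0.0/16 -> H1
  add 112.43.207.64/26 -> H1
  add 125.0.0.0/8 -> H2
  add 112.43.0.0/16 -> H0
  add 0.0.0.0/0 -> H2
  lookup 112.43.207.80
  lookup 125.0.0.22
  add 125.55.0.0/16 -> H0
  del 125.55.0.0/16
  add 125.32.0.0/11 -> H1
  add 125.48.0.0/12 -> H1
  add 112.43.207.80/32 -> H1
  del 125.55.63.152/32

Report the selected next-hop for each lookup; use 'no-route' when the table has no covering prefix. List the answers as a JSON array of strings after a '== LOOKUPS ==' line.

Apply in order:
  + 125.55.0.0/16 (H0) depth=16
  + 255.251.128.0/18 (H0) depth=18
  + 255.0.0.0/8 (H0) depth=8
  + 255.251.146.160/28 (H2) depth=28
  ? 125.55.2.146  path d0:-→d1:-→d2:-→d3:-→d4:-→d5:-→d6:-→d7:-→d8:-→d9:-→d10:-→d11:-→d12:-→d13:-→d14:-→d15:-→d16:H0  best=H0
  ? 125.55.0.29  path d0:-→d1:-→d2:-→d3:-→d4:-→d5:-→d6:-→d7:-→d8:-→d9:-→d10:-→d11:-→d12:-→d13:-→d14:-→d15:-→d16:H0  best=H0
  - 255.251.128.0/18 clear@18
  ? 125.55.0.15  path d0:-→d1:-→d2:-→d3:-→d4:-→d5:-→d6:-→d7:-→d8:-→d9:-→d10:-→d11:-→d12:-→d13:-→d14:-→d15:-→d16:H0  best=H0
  + 255.251.144.0/21 (H2) depth=21
  ? 255.251.146.160  path d0:-→d1:-→d2:-→d3:-→d4:-→d5:-→d6:-→d7:-→d8:H0→d9:-→d10:-→d11:-→d12:-→d13:-→d14:-→d15:-→d16:-→d17:-→d18:-→d19:-→d20:-→d21:H2→d22:-→d23:-→d24:-→d25:-→d26:-→d27:-→d28:H2  best=H2
  ? 125.55.0.0  path d0:-→d1:-→d2:-→d3:-→d4:-→d5:-→d6:-→d7:-→d8:-→d9:-→d10:-→d11:-→d12:-→d13:-→d14:-→d15:-→d16:H0  best=H0
  ? 255.251.144.0  path d0:-→d1:-→d2:-→d3:-→d4:-→d5:-→d6:-→d7:-→d8:H0→d9:-→d10:-→d11:-→d12:-→d13:-→d14:-→d15:-→d16:-→d17:-→d18:-→d19:-→d20:-→d21:H2→d22:-  best=H2
  ? 255.250.144.0  path d0:-→d1:-→d2:-→d3:-→d4:-→d5:-→d6:-→d7:-→d8:H0→d9:-→d10:-→d11:-→d12:-→d13:-→d14:-→d15:-  best=H0
  + 125.48.0.0/12 (H0) depth=12
  ? 255.251.146.160  path d0:-→d1:-→d2:-→d3:-→d4:-→d5:-→d6:-→d7:-→d8:H0→d9:-→d10:-→d11:-→d12:-→d13:-→d14:-→d15:-→d16:-→d17:-→d18:-→d19:-→d20:-→d21:H2→d22:-→d23:-→d24:-→d25:-→d26:-→d27:-→d28:H2  best=H2
  - 125.48.0.0/12 clear@12
  - 255.251.146.160/28 clear@28
  ? 255.0.0.50  path d0:-→d1:-→d2:-→d3:-→d4:-→d5:-→d6:-→d7:-→d8:H0  best=H0
  - 125.55.0.0/16 clear@16
  + 112.43.207.80/32 (H0) depth=32
  + 112.43.207.80/28 (H1) depth=28
  + 125.55.63.152/32 (H0) depth=32
  ? 255.251.144.113  path d0:-→d1:-→d2:-→d3:-→d4:-→d5:-→d6:-→d7:-→d8:H0→d9:-→d10:-→d11:-→d12:-→d13:-→d14:-→d15:-→d16:-→d17:-→d18:-→d19:-→d20:-→d21:H2→d22:-  best=H2
  + 125.55.0.0/16 (H1) depth=16
  + 112.43.207.64/26 (H1) depth=26
  + 125.0.0.0/8 (H2) depth=8
  + 112.43.0.0/16 (H0) depth=16
  + 0.0.0.0/0 (H2) depth=0
  ? 112.43.207.80  path d0:H2→d1:-→d2:-→d3:-→d4:-→d5:-→d6:-→d7:-→d8:-→d9:-→d10:-→d11:-→d12:-→d13:-→d14:-→d15:-→d16:H0→d17:-→d18:-→d19:-→d20:-→d21:-→d22:-→d23:-→d24:-→d25:-→d26:H1→d27:-→d28:H1→d29:-→d30:-→d31:-→d32:H0  best=H0
  ? 125.0.0.22  path d0:H2→d1:-→d2:-→d3:-→d4:-→d5:-→d6:-→d7:-→d8:H2→d9:-→d10:-  best=H2
  + 125.55.0.0/16 (H0) depth=16
  - 125.55.0.0/16 clear@16
  + 125.32.0.0/11 (H1) depth=11
  + 125.48.0.0/12 (H1) depth=12
  + 112.43.207.80/32 (H1) depth=32
  - 125.55.63.152/32 clear@32

== LOOKUPS ==
["H0","H0","H0","H2","H0","H2","H0","H2","H0","H2","H0","H2"]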